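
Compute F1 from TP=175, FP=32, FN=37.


Precision = 175/207 = 0.8454
Recall = 175/212 = 0.8255
F1 = 2·P·R/(P+R) = 2·TP/(2·TP+FP+FN) = 350/(350+32+37) = 350/419 = 0.8353

0.8353


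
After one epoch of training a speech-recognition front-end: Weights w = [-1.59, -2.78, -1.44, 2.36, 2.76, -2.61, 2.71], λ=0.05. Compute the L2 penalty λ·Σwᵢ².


‖w‖₂² = (-1.59)² + (-2.78)² + (-1.44)² + (2.36)² + (2.76)² + (-2.61)² + (2.71)²
     = 2.5281 + 7.7284 + 2.0736 + 5.5696 + 7.6176 + 6.8121 + 7.3441
     = 39.6735
λ·‖w‖₂² = 0.05·39.6735 = 1.983675

1.983675


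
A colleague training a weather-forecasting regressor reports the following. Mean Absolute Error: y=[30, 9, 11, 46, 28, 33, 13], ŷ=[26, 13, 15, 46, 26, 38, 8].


Absolute errors: |30-26|=4, |9-13|=4, |11-15|=4, |46-46|=0, |28-26|=2, |33-38|=5, |13-8|=5
Sum = 24
MAE = 24/7 = 24/7

24/7


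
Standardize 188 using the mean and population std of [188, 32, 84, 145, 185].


μ = 126.8, σ = 60.4695
z = (188 - 126.8)/60.4695 = 1.0121

1.0121


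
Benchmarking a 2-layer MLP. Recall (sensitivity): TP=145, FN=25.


Recall = TP/(TP+FN)
= 145/(145+25)
= 145/170 = 85.29%

85.29%


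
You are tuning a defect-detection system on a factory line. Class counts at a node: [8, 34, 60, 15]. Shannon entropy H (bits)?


Probabilities: [8/117, 34/117, 60/117, 15/117] ≈ [0.0684, 0.2906, 0.5128, 0.1282]
H = -((8/117)·log₂(8/117) + (34/117)·log₂(34/117) + (60/117)·log₂(60/117) + (15/117)·log₂(15/117))
  = 1.6568 bits

1.6568 bits


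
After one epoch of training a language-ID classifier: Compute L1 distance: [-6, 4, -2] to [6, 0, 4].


d = |-6-6| + |4-0| + |-2-4|
  = 12 + 4 + 6
  = 22

22


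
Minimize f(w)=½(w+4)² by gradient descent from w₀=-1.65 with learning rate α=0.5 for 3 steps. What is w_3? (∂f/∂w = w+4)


step 1: grad = -1.65+4 = 2.35; w = -1.65 - 0.5·(2.35) = -2.825
step 2: grad = -2.825+4 = 1.175; w = -2.825 - 0.5·(1.175) = -3.4125
step 3: grad = -3.4125+4 = 0.5875; w = -3.4125 - 0.5·(0.5875) = -3.70625

-3.70625


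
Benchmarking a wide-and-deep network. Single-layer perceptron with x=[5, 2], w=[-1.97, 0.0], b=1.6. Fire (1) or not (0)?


z = (5)·(-1.97) + (2)·(0.0) + 1.6
  = -8.25
step(z) = 0 (z<0)

0


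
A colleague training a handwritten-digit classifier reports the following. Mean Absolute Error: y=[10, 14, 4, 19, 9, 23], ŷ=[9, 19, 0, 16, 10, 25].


Absolute errors: |10-9|=1, |14-19|=5, |4-0|=4, |19-16|=3, |9-10|=1, |23-25|=2
Sum = 16
MAE = 16/6 = 8/3

8/3


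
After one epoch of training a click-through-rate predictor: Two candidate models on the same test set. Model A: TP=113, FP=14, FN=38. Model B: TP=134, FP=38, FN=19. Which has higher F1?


Model A: P=113/127=0.8898, R=113/151=0.7483, F1=2PR/(P+R)=2TP/(2TP+FP+FN)=226/278=0.8129
Model B: P=134/172=0.7791, R=134/153=0.8758, F1=2PR/(P+R)=2TP/(2TP+FP+FN)=268/325=0.8246
0.8129 < 0.8246 → Model B

Model B


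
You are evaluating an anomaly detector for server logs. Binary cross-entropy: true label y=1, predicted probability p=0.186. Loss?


BCE = -[y·ln(p) + (1-y)·ln(1-p)]
= -1·ln(0.186) - 0
= -ln(0.186) = 1.682

1.682


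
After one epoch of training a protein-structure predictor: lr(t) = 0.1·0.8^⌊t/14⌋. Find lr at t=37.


n_drops = ⌊37/14⌋ = 2
lr = 0.1·0.8^2 = 0.1·0.64 = 0.064

0.064


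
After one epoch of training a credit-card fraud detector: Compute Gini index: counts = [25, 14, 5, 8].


Probabilities: [25/52, 14/52, 5/52, 8/52] ≈ [0.4808, 0.2692, 0.0962, 0.1538]
Σpᵢ² = (625 + 196 + 25 + 64)/52² = 910/2704
Gini = 1 - Σpᵢ² = 1 - 910/2704 = 0.6635

0.6635


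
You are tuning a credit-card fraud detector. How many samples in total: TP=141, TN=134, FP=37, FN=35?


Total = TP + TN + FP + FN
= 141 + 134 + 37 + 35
= 347
(Predicted positive: 178, predicted negative: 169)

347


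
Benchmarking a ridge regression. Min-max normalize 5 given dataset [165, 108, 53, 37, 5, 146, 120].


min=5, max=165
(5-5)/(165-5) = 0/160 = 0.0

0.0


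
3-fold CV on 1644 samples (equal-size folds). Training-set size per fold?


Fold size = 1644/3 = 548
Training per fold = 1644 - 548 = 1096

1096


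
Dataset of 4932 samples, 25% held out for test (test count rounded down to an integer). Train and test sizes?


Test = ⌊4932·25/100⌋ = 1233
Train = 4932 - 1233 = 3699

Train: 3699, Test: 1233


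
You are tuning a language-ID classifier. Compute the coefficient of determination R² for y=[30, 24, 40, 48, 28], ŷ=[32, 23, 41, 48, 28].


ȳ = 34
SS_res = Σ(y-ŷ)² = 6
SS_tot = Σ(y-ȳ)² = 384
R² = 1 - SS_res/SS_tot = 1 - 0.0156 = 0.9844

0.9844


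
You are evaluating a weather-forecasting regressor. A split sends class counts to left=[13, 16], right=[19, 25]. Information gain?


Parent = [32, 41], H_parent = 0.989
H_left = 0.9923 (n=29), H_right = 0.9865 (n=44)
H_children = (29/73)·0.9923 + (44/73)·0.9865 = 0.9888
IG = 0.989 - 0.9888 = 0.0002

0.0002


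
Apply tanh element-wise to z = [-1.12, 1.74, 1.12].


tanh(-1.12) = -0.8076
tanh(1.74) = 0.9402
tanh(1.12) = 0.8076
result = [-0.8076, 0.9402, 0.8076]

[-0.8076, 0.9402, 0.8076]


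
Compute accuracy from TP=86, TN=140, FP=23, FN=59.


Accuracy = (TP+TN)/(TP+TN+FP+FN)
= (86+140)/(308)
= 226/308 = 73.38%

73.38%


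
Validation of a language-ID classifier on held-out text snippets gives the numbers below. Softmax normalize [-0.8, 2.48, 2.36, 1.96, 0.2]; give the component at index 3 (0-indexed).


Exponentials: e^-0.8=0.4493, e^2.48=11.9413, e^2.36=10.591, e^1.96=7.0993, e^0.2=1.2214
Sum = 31.3023
Softmax = [0.0144, 0.3815, 0.3383, 0.2268, 0.039]
p[3] = 7.0993/31.3023 = 0.2268

0.2268


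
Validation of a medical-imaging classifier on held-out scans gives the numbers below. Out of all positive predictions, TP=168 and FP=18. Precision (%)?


Precision = TP/(TP+FP)
= 168/(168+18)
= 168/186 = 90.32%

90.32%


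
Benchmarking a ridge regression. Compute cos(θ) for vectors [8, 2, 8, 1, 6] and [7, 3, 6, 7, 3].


A·B = 8·7 + 2·3 + 8·6 + 1·7 + 6·3 = 135
‖A‖ = √169 = 13, ‖B‖ = √152 = 12.3288
cos = 135/(√169·√152) = 135/√25688 = 0.8423

0.8423


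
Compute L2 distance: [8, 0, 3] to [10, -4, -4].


d = √((8-10)² + (0+ 4)² + (3+ 4)²)
  = √(4 + 16 + 49)
  = √69 = 8.3066

8.3066


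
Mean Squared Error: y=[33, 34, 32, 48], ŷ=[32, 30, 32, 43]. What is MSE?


Squared errors: (33-32)²=1, (34-30)²=16, (32-32)²=0, (48-43)²=25
Sum = 42
MSE = 42/4 = 21/2

21/2


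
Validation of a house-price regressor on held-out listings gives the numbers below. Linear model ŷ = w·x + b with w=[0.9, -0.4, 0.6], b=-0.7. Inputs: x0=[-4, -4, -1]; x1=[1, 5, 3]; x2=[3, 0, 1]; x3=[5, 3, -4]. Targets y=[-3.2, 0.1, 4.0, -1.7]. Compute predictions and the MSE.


ŷ0 = (0.9)·(-4) + (-0.4)·(-4) + (0.6)·(-1) - 0.7 = -3.3
ŷ1 = (0.9)·(1) + (-0.4)·(5) + (0.6)·(3) - 0.7 = -0.0
ŷ2 = (0.9)·(3) + (-0.4)·(0) + (0.6)·(1) - 0.7 = 2.6
ŷ3 = (0.9)·(5) + (-0.4)·(3) + (0.6)·(-4) - 0.7 = 0.2
errors² = [0.01, 0.01, 1.96, 3.61]
MSE = 5.5900/4 = 1.3975

1.3975


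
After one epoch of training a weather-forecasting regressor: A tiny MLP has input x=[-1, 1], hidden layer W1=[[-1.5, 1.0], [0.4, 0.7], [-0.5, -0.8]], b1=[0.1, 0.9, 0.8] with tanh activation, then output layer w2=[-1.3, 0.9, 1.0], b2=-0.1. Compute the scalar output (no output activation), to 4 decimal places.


z1[0] = (-1.5)·(-1) + (1.0)·(1) + 0.1 = 2.6
z1[1] = (0.4)·(-1) + (0.7)·(1) + 0.9 = 1.2
z1[2] = (-0.5)·(-1) + (-0.8)·(1) + 0.8 = 0.5
h = tanh(z1) = [0.989, 0.8337, 0.4621]
output = (-1.3)·(0.989) + (0.9)·(0.8337) + (1.0)·(0.4621) - 0.1 = -0.1733

-0.1733


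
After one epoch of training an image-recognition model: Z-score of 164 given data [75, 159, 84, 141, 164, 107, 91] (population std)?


μ = 117.2857, σ = 34.179
z = (164 - 117.2857)/34.179 = 1.3668

1.3668


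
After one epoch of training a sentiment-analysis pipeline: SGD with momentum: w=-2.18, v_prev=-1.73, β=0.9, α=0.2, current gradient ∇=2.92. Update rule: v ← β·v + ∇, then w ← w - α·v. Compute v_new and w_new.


v_new = 0.9·-1.73 + 2.92 = -1.557 + 2.92 = 1.363
w_new = -2.18 - 0.2·1.363 = -2.18 - 0.2726 = -2.4526

v_new=1.363, w_new=-2.4526


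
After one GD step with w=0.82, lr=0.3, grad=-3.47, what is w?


w_new = w - α·∇
= 0.82 - 0.3·-3.47
= 0.82 + 1.041
= 1.861

1.861


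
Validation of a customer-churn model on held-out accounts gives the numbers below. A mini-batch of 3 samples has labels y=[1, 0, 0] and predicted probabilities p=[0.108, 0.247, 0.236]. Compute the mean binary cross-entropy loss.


L[0] = -ln(0.108) = 2.2256
L[1] = -ln(1-0.247) = -ln(0.753) = 0.2837
L[2] = -ln(1-0.236) = -ln(0.764) = 0.2692
mean = (2.2256 + 0.2837 + 0.2692)/3 = 0.9262

0.9262


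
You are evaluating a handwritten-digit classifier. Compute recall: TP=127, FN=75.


Recall = TP/(TP+FN)
= 127/(127+75)
= 127/202 = 62.87%

62.87%


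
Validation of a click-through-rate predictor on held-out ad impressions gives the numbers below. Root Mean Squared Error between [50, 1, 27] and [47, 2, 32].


MSE = 35/3 = 11.6667
RMSE = √(35/3) = 3.4157

3.4157


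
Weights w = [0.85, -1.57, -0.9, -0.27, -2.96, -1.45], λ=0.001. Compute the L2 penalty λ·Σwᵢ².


‖w‖₂² = (0.85)² + (-1.57)² + (-0.9)² + (-0.27)² + (-2.96)² + (-1.45)²
     = 0.7225 + 2.4649 + 0.81 + 0.0729 + 8.7616 + 2.1025
     = 14.9344
λ·‖w‖₂² = 0.001·14.9344 = 0.014934

0.014934


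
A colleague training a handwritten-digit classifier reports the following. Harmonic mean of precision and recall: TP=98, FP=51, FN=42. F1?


Precision = 98/149 = 0.6577
Recall = 98/140 = 0.7
F1 = 2·P·R/(P+R) = 2·TP/(2·TP+FP+FN) = 196/(196+51+42) = 196/289 = 0.6782

0.6782


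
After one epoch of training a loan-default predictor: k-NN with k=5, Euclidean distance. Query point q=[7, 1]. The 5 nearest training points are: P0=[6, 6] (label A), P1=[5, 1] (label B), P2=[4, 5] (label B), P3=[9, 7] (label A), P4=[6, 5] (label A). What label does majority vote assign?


d(q,P0) = 5.099  (label A)
d(q,P1) = 2.0  (label B)
d(q,P2) = 5.0  (label B)
d(q,P3) = 6.3246  (label A)
d(q,P4) = 4.1231  (label A)
Votes: A=3, B=2
Majority → A

A


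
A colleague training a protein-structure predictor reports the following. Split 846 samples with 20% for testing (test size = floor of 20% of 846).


Test = ⌊846·20/100⌋ = 169
Train = 846 - 169 = 677

Train: 677, Test: 169


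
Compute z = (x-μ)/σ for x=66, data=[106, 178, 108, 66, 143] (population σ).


μ = 120.2, σ = 37.8122
z = (66 - 120.2)/37.8122 = -1.4334

-1.4334


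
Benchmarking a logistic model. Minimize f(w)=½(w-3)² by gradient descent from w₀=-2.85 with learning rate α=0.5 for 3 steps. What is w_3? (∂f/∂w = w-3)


step 1: grad = -2.85-3 = -5.85; w = -2.85 - 0.5·(-5.85) = 0.075
step 2: grad = 0.075-3 = -2.925; w = 0.075 - 0.5·(-2.925) = 1.5375
step 3: grad = 1.5375-3 = -1.4625; w = 1.5375 - 0.5·(-1.4625) = 2.26875

2.26875


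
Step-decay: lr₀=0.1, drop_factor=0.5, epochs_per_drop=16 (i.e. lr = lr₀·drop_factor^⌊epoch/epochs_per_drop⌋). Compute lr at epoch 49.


n_drops = ⌊49/16⌋ = 3
lr = 0.1·0.5^3 = 0.1·0.125 = 0.0125

0.0125


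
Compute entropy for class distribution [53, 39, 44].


Probabilities: [53/136, 39/136, 44/136] ≈ [0.3897, 0.2868, 0.3235]
H = -((53/136)·log₂(53/136) + (39/136)·log₂(39/136) + (44/136)·log₂(44/136))
  = 1.5733 bits

1.5733 bits


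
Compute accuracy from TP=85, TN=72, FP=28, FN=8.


Accuracy = (TP+TN)/(TP+TN+FP+FN)
= (85+72)/(193)
= 157/193 = 81.35%

81.35%


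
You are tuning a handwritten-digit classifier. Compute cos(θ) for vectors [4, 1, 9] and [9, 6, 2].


A·B = 4·9 + 1·6 + 9·2 = 60
‖A‖ = √98 = 9.8995, ‖B‖ = √121 = 11
cos = 60/(√98·√121) = 60/√11858 = 0.551

0.551


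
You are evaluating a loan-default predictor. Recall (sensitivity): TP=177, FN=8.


Recall = TP/(TP+FN)
= 177/(177+8)
= 177/185 = 95.68%

95.68%


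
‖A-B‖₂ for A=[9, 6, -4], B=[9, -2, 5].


d = √((9-9)² + (6+ 2)² + (-4-5)²)
  = √(0 + 64 + 81)
  = √145 = 12.0416

12.0416


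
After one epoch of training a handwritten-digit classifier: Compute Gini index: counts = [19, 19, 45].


Probabilities: [19/83, 19/83, 45/83] ≈ [0.2289, 0.2289, 0.5422]
Σpᵢ² = (361 + 361 + 2025)/83² = 2747/6889
Gini = 1 - Σpᵢ² = 1 - 2747/6889 = 0.6012

0.6012


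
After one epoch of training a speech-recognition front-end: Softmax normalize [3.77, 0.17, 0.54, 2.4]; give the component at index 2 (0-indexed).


Exponentials: e^3.77=43.3801, e^0.17=1.1853, e^0.54=1.716, e^2.4=11.0232
Sum = 57.3046
Softmax = [0.757, 0.0207, 0.0299, 0.1924]
p[2] = 1.716/57.3046 = 0.0299

0.0299


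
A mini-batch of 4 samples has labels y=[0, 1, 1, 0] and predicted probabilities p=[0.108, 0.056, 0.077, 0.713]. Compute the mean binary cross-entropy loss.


L[0] = -ln(1-0.108) = -ln(0.892) = 0.1143
L[1] = -ln(0.056) = 2.8824
L[2] = -ln(0.077) = 2.5639
L[3] = -ln(1-0.713) = -ln(0.287) = 1.2483
mean = (0.1143 + 2.8824 + 2.5639 + 1.2483)/4 = 1.7022

1.7022


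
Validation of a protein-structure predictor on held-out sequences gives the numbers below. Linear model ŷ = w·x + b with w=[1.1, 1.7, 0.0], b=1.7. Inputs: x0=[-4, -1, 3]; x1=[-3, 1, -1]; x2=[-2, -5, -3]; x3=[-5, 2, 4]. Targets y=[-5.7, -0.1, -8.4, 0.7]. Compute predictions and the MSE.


ŷ0 = (1.1)·(-4) + (1.7)·(-1) + (0.0)·(3) + 1.7 = -4.4
ŷ1 = (1.1)·(-3) + (1.7)·(1) + (0.0)·(-1) + 1.7 = 0.1
ŷ2 = (1.1)·(-2) + (1.7)·(-5) + (0.0)·(-3) + 1.7 = -9.0
ŷ3 = (1.1)·(-5) + (1.7)·(2) + (0.0)·(4) + 1.7 = -0.4
errors² = [1.69, 0.04, 0.36, 1.21]
MSE = 3.3000/4 = 0.825

0.825


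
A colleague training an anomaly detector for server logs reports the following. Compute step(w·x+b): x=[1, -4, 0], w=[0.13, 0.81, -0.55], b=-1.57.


z = (1)·(0.13) + (-4)·(0.81) + (0)·(-0.55) - 1.57
  = -4.68
step(z) = 0 (z<0)

0


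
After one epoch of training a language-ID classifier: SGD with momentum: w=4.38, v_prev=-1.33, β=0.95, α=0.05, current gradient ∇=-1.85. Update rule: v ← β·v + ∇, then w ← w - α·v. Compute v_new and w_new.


v_new = 0.95·-1.33 - 1.85 = -1.2635 - 1.85 = -3.1135
w_new = 4.38 - 0.05·-3.1135 = 4.38 + 0.155675 = 4.535675

v_new=-3.1135, w_new=4.535675


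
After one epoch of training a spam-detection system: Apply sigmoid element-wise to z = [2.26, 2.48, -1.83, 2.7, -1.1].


σ(2.26) = 1/(1+e^-2.26) = 0.9055
σ(2.48) = 1/(1+e^-2.48) = 0.9227
σ(-1.83) = 1/(1+e^1.83) = 0.1382
σ(2.7) = 1/(1+e^-2.7) = 0.937
σ(-1.1) = 1/(1+e^1.1) = 0.2497
result = [0.9055, 0.9227, 0.1382, 0.937, 0.2497]

[0.9055, 0.9227, 0.1382, 0.937, 0.2497]


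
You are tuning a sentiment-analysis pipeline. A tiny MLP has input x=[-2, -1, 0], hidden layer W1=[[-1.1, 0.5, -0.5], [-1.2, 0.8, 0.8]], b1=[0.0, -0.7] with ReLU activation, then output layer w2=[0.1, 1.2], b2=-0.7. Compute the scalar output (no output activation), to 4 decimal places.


z1[0] = (-1.1)·(-2) + (0.5)·(-1) + (-0.5)·(0) + 0.0 = 1.7
z1[1] = (-1.2)·(-2) + (0.8)·(-1) + (0.8)·(0) - 0.7 = 0.9
h = ReLU(z1) = [1.7, 0.9]
output = (0.1)·(1.7) + (1.2)·(0.9) - 0.7 = 0.55

0.55


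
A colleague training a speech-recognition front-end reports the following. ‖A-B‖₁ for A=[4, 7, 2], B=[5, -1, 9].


d = |4-5| + |7+ 1| + |2-9|
  = 1 + 8 + 7
  = 16

16


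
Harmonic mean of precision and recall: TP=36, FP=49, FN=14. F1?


Precision = 36/85 = 0.4235
Recall = 36/50 = 0.72
F1 = 2·P·R/(P+R) = 2·TP/(2·TP+FP+FN) = 72/(72+49+14) = 72/135 = 0.5333

0.5333


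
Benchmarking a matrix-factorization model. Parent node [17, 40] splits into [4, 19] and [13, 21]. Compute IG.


Parent = [17, 40], H_parent = 0.8791
H_left = 0.6666 (n=23), H_right = 0.9597 (n=34)
H_children = (23/57)·0.6666 + (34/57)·0.9597 = 0.8414
IG = 0.8791 - 0.8414 = 0.0377

0.0377


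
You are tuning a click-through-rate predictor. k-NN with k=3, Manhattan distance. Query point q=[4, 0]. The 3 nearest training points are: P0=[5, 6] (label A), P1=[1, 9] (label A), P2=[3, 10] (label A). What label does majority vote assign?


d(q,P0) = 7  (label A)
d(q,P1) = 12  (label A)
d(q,P2) = 11  (label A)
Votes: A=3, B=0
Majority → A

A


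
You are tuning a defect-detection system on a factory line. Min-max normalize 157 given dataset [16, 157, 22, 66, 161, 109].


min=16, max=161
(157-16)/(161-16) = 141/145 = 0.9724

0.9724


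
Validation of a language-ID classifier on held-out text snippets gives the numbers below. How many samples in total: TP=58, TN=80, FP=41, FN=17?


Total = TP + TN + FP + FN
= 58 + 80 + 41 + 17
= 196
(Predicted positive: 99, predicted negative: 97)

196


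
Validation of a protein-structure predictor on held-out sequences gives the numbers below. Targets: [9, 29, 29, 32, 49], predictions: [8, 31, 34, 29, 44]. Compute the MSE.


Squared errors: (9-8)²=1, (29-31)²=4, (29-34)²=25, (32-29)²=9, (49-44)²=25
Sum = 64
MSE = 64/5 = 64/5

64/5


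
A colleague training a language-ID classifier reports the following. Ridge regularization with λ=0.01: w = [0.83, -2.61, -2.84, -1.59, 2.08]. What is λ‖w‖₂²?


‖w‖₂² = (0.83)² + (-2.61)² + (-2.84)² + (-1.59)² + (2.08)²
     = 0.6889 + 6.8121 + 8.0656 + 2.5281 + 4.3264
     = 22.4211
λ·‖w‖₂² = 0.01·22.4211 = 0.224211

0.224211


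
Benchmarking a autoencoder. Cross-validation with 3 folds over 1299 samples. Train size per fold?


Fold size = 1299/3 = 433
Training per fold = 1299 - 433 = 866

866


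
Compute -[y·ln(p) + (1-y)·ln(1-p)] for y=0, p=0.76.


BCE = -[y·ln(p) + (1-y)·ln(1-p)]
= -0 - 1·ln(1-0.76)
= -ln(0.24) = 1.4271

1.4271


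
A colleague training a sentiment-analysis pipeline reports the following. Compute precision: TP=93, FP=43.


Precision = TP/(TP+FP)
= 93/(93+43)
= 93/136 = 68.38%

68.38%


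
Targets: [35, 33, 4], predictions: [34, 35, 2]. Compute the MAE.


Absolute errors: |35-34|=1, |33-35|=2, |4-2|=2
Sum = 5
MAE = 5/3 = 5/3

5/3


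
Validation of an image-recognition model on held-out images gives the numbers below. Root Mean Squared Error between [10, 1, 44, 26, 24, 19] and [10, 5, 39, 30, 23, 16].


MSE = 67/6 = 11.1667
RMSE = √(67/6) = 3.3417

3.3417


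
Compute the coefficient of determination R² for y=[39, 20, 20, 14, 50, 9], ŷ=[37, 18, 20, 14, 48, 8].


ȳ = 25.3333
SS_res = Σ(y-ŷ)² = 13
SS_tot = Σ(y-ȳ)² = 1247.33
R² = 1 - SS_res/SS_tot = 1 - 0.0104 = 0.9896

0.9896


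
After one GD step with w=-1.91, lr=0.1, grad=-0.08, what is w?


w_new = w - α·∇
= -1.91 - 0.1·-0.08
= -1.91 + 0.008
= -1.902

-1.902


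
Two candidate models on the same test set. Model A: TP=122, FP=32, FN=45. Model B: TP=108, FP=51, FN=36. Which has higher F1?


Model A: P=122/154=0.7922, R=122/167=0.7305, F1=2PR/(P+R)=2TP/(2TP+FP+FN)=244/321=0.7601
Model B: P=108/159=0.6792, R=108/144=0.75, F1=2PR/(P+R)=2TP/(2TP+FP+FN)=216/303=0.7129
0.7601 > 0.7129 → Model A

Model A


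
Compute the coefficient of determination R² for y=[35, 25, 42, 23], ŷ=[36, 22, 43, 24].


ȳ = 31.25
SS_res = Σ(y-ŷ)² = 12
SS_tot = Σ(y-ȳ)² = 236.75
R² = 1 - SS_res/SS_tot = 1 - 0.0507 = 0.9493

0.9493


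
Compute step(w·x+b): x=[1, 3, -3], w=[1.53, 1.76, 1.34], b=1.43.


z = (1)·(1.53) + (3)·(1.76) + (-3)·(1.34) + 1.43
  = 4.22
step(z) = 1 (z≥0)

1


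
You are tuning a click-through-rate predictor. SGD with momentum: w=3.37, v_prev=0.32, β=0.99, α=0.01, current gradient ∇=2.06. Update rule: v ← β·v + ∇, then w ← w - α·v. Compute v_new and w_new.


v_new = 0.99·0.32 + 2.06 = 0.3168 + 2.06 = 2.3768
w_new = 3.37 - 0.01·2.3768 = 3.37 - 0.023768 = 3.346232

v_new=2.3768, w_new=3.346232


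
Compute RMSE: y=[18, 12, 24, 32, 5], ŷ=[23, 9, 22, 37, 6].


MSE = 64/5 = 12.8
RMSE = √(64/5) = 3.5777

3.5777


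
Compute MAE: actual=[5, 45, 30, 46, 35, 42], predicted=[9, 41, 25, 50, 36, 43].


Absolute errors: |5-9|=4, |45-41|=4, |30-25|=5, |46-50|=4, |35-36|=1, |42-43|=1
Sum = 19
MAE = 19/6 = 19/6

19/6


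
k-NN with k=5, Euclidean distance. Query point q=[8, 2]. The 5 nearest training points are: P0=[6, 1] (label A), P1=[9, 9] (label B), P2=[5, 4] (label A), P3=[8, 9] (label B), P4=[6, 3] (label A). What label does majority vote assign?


d(q,P0) = 2.2361  (label A)
d(q,P1) = 7.0711  (label B)
d(q,P2) = 3.6056  (label A)
d(q,P3) = 7.0  (label B)
d(q,P4) = 2.2361  (label A)
Votes: A=3, B=2
Majority → A

A


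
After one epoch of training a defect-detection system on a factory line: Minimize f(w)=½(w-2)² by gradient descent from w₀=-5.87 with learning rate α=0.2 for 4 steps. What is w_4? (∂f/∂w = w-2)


step 1: grad = -5.87-2 = -7.87; w = -5.87 - 0.2·(-7.87) = -4.296
step 2: grad = -4.296-2 = -6.296; w = -4.296 - 0.2·(-6.296) = -3.0368
step 3: grad = -3.0368-2 = -5.0368; w = -3.0368 - 0.2·(-5.0368) = -2.02944
step 4: grad = -2.02944-2 = -4.02944; w = -2.02944 - 0.2·(-4.02944) = -1.223552

-1.223552


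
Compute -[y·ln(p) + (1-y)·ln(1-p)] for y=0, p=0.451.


BCE = -[y·ln(p) + (1-y)·ln(1-p)]
= -0 - 1·ln(1-0.451)
= -ln(0.549) = 0.5997

0.5997


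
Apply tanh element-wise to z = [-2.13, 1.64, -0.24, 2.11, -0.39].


tanh(-2.13) = -0.9721
tanh(1.64) = 0.9275
tanh(-0.24) = -0.2355
tanh(2.11) = 0.971
tanh(-0.39) = -0.3714
result = [-0.9721, 0.9275, -0.2355, 0.971, -0.3714]

[-0.9721, 0.9275, -0.2355, 0.971, -0.3714]


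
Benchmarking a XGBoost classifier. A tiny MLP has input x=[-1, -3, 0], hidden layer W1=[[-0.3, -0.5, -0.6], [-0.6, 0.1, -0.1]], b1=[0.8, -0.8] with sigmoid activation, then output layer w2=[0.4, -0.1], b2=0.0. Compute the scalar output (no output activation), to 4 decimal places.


z1[0] = (-0.3)·(-1) + (-0.5)·(-3) + (-0.6)·(0) + 0.8 = 2.6
z1[1] = (-0.6)·(-1) + (0.1)·(-3) + (-0.1)·(0) - 0.8 = -0.5
h = sigmoid(z1) = [0.9309, 0.3775]
output = (0.4)·(0.9309) + (-0.1)·(0.3775) + 0.0 = 0.3346

0.3346


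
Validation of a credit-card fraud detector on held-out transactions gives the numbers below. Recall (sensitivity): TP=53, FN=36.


Recall = TP/(TP+FN)
= 53/(53+36)
= 53/89 = 59.55%

59.55%


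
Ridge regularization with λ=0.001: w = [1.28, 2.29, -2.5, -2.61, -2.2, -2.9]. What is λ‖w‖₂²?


‖w‖₂² = (1.28)² + (2.29)² + (-2.5)² + (-2.61)² + (-2.2)² + (-2.9)²
     = 1.6384 + 5.2441 + 6.25 + 6.8121 + 4.84 + 8.41
     = 33.1946
λ·‖w‖₂² = 0.001·33.1946 = 0.033195

0.033195


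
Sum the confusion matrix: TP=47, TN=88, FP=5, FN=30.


Total = TP + TN + FP + FN
= 47 + 88 + 5 + 30
= 170
(Predicted positive: 52, predicted negative: 118)

170


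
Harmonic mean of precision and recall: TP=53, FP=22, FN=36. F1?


Precision = 53/75 = 0.7067
Recall = 53/89 = 0.5955
F1 = 2·P·R/(P+R) = 2·TP/(2·TP+FP+FN) = 106/(106+22+36) = 106/164 = 0.6463

0.6463


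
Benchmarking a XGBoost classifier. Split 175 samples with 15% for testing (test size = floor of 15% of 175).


Test = ⌊175·15/100⌋ = 26
Train = 175 - 26 = 149

Train: 149, Test: 26


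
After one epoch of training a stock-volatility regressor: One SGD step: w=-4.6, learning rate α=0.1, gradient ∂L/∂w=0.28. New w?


w_new = w - α·∇
= -4.6 - 0.1·0.28
= -4.6 - 0.028
= -4.628

-4.628


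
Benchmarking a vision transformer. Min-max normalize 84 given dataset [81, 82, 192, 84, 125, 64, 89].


min=64, max=192
(84-64)/(192-64) = 20/128 = 0.1562

0.1562


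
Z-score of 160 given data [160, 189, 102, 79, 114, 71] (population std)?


μ = 119.1667, σ = 42.4241
z = (160 - 119.1667)/42.4241 = 0.9625

0.9625


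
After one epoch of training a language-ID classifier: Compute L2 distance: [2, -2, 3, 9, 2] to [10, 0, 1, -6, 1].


d = √((2-10)² + (-2-0)² + (3-1)² + (9+ 6)² + (2-1)²)
  = √(64 + 4 + 4 + 225 + 1)
  = √298 = 17.2627

17.2627


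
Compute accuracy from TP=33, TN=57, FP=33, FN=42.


Accuracy = (TP+TN)/(TP+TN+FP+FN)
= (33+57)/(165)
= 90/165 = 54.55%

54.55%


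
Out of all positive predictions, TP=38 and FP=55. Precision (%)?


Precision = TP/(TP+FP)
= 38/(38+55)
= 38/93 = 40.86%

40.86%


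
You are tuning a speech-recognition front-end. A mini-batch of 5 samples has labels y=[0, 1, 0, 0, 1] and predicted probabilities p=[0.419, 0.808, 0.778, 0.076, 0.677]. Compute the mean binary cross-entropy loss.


L[0] = -ln(1-0.419) = -ln(0.581) = 0.543
L[1] = -ln(0.808) = 0.2132
L[2] = -ln(1-0.778) = -ln(0.222) = 1.5051
L[3] = -ln(1-0.076) = -ln(0.924) = 0.079
L[4] = -ln(0.677) = 0.3901
mean = (0.543 + 0.2132 + 1.5051 + 0.079 + 0.3901)/5 = 0.5461

0.5461


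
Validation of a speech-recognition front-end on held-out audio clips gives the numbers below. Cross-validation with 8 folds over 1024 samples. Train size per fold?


Fold size = 1024/8 = 128
Training per fold = 1024 - 128 = 896

896


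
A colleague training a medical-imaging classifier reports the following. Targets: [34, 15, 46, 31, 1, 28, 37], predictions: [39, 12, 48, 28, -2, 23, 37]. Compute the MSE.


Squared errors: (34-39)²=25, (15-12)²=9, (46-48)²=4, (31-28)²=9, (1+ 2)²=9, (28-23)²=25, (37-37)²=0
Sum = 81
MSE = 81/7 = 81/7

81/7


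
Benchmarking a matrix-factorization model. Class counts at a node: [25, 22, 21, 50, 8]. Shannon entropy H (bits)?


Probabilities: [25/126, 22/126, 21/126, 50/126, 8/126] ≈ [0.1984, 0.1746, 0.1667, 0.3968, 0.0635]
H = -((25/126)·log₂(25/126) + (22/126)·log₂(22/126) + (21/126)·log₂(21/126) + (50/126)·log₂(50/126) + (8/126)·log₂(8/126))
  = 2.1151 bits

2.1151 bits


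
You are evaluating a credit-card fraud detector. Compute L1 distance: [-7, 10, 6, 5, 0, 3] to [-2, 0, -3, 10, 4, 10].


d = |-7+ 2| + |10-0| + |6+ 3| + |5-10| + |0-4| + |3-10|
  = 5 + 10 + 9 + 5 + 4 + 7
  = 40

40


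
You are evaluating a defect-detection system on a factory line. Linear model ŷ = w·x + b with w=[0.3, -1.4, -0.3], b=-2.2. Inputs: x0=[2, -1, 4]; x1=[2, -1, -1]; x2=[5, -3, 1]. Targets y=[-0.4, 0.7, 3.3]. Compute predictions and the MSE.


ŷ0 = (0.3)·(2) + (-1.4)·(-1) + (-0.3)·(4) - 2.2 = -1.4
ŷ1 = (0.3)·(2) + (-1.4)·(-1) + (-0.3)·(-1) - 2.2 = 0.1
ŷ2 = (0.3)·(5) + (-1.4)·(-3) + (-0.3)·(1) - 2.2 = 3.2
errors² = [1.0, 0.36, 0.01]
MSE = 1.3700/3 = 0.4567

0.4567


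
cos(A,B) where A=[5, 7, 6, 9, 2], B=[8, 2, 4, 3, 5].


A·B = 5·8 + 7·2 + 6·4 + 9·3 + 2·5 = 115
‖A‖ = √195 = 13.9642, ‖B‖ = √118 = 10.8628
cos = 115/(√195·√118) = 115/√23010 = 0.7581

0.7581


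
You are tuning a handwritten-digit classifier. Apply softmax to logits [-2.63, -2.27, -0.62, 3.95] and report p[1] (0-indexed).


Exponentials: e^-2.63=0.0721, e^-2.27=0.1033, e^-0.62=0.5379, e^3.95=51.9354
Sum = 52.6487
Softmax = [0.0014, 0.002, 0.0102, 0.9865]
p[1] = 0.1033/52.6487 = 0.002

0.002


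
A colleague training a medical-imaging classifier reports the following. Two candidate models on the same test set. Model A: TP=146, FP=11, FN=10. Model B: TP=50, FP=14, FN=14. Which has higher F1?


Model A: P=146/157=0.9299, R=146/156=0.9359, F1=2PR/(P+R)=2TP/(2TP+FP+FN)=292/313=0.9329
Model B: P=50/64=0.7812, R=50/64=0.7812, F1=2PR/(P+R)=2TP/(2TP+FP+FN)=100/128=0.7812
0.9329 > 0.7812 → Model A

Model A


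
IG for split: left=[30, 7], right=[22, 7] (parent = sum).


Parent = [52, 14], H_parent = 0.7455
H_left = 0.6998 (n=37), H_right = 0.7973 (n=29)
H_children = (37/66)·0.6998 + (29/66)·0.7973 = 0.7426
IG = 0.7455 - 0.7426 = 0.0029

0.0029


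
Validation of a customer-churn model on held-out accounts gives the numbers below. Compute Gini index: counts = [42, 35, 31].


Probabilities: [42/108, 35/108, 31/108] ≈ [0.3889, 0.3241, 0.287]
Σpᵢ² = (1764 + 1225 + 961)/108² = 3950/11664
Gini = 1 - Σpᵢ² = 1 - 3950/11664 = 0.6614

0.6614


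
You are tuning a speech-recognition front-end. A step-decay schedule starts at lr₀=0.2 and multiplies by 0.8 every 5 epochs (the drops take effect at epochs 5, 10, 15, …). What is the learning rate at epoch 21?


n_drops = ⌊21/5⌋ = 4
lr = 0.2·0.8^4 = 0.2·0.4096 = 0.08192

0.08192


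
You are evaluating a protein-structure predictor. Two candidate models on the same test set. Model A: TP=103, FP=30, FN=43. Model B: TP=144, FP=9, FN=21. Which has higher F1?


Model A: P=103/133=0.7744, R=103/146=0.7055, F1=2PR/(P+R)=2TP/(2TP+FP+FN)=206/279=0.7384
Model B: P=144/153=0.9412, R=144/165=0.8727, F1=2PR/(P+R)=2TP/(2TP+FP+FN)=288/318=0.9057
0.7384 < 0.9057 → Model B

Model B


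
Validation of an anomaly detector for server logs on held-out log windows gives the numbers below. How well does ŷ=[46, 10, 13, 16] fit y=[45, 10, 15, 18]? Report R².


ȳ = 22
SS_res = Σ(y-ŷ)² = 9
SS_tot = Σ(y-ȳ)² = 738
R² = 1 - SS_res/SS_tot = 1 - 0.0122 = 0.9878

0.9878


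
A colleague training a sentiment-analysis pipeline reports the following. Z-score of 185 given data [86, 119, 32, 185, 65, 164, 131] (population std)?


μ = 111.7143, σ = 50.3238
z = (185 - 111.7143)/50.3238 = 1.4563

1.4563


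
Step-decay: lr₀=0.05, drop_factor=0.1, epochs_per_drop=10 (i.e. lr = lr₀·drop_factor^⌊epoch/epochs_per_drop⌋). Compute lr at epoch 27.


n_drops = ⌊27/10⌋ = 2
lr = 0.05·0.1^2 = 0.05·0.01 = 0.0005

0.0005


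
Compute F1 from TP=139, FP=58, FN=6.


Precision = 139/197 = 0.7056
Recall = 139/145 = 0.9586
F1 = 2·P·R/(P+R) = 2·TP/(2·TP+FP+FN) = 278/(278+58+6) = 278/342 = 0.8129

0.8129


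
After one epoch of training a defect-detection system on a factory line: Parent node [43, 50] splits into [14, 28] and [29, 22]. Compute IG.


Parent = [43, 50], H_parent = 0.9959
H_left = 0.9183 (n=42), H_right = 0.9864 (n=51)
H_children = (42/93)·0.9183 + (51/93)·0.9864 = 0.9556
IG = 0.9959 - 0.9556 = 0.0403

0.0403


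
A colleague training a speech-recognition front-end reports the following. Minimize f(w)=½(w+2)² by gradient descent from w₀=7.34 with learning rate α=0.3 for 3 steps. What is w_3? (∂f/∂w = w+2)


step 1: grad = 7.34+2 = 9.34; w = 7.34 - 0.3·(9.34) = 4.538
step 2: grad = 4.538+2 = 6.538; w = 4.538 - 0.3·(6.538) = 2.5766
step 3: grad = 2.5766+2 = 4.5766; w = 2.5766 - 0.3·(4.5766) = 1.20362

1.20362


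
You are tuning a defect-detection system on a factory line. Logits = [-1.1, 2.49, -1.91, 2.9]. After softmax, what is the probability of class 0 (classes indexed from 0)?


Exponentials: e^-1.1=0.3329, e^2.49=12.0613, e^-1.91=0.1481, e^2.9=18.1741
Sum = 30.7164
Softmax = [0.0108, 0.3927, 0.0048, 0.5917]
p[0] = 0.3329/30.7164 = 0.0108

0.0108


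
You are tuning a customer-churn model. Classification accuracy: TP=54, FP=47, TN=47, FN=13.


Accuracy = (TP+TN)/(TP+TN+FP+FN)
= (54+47)/(161)
= 101/161 = 62.73%

62.73%


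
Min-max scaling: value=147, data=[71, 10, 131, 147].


min=10, max=147
(147-10)/(147-10) = 137/137 = 1.0

1.0


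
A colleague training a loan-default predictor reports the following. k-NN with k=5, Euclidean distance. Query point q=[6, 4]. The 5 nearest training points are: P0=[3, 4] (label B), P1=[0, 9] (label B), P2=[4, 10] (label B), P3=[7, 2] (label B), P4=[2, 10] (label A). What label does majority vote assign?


d(q,P0) = 3.0  (label B)
d(q,P1) = 7.8102  (label B)
d(q,P2) = 6.3246  (label B)
d(q,P3) = 2.2361  (label B)
d(q,P4) = 7.2111  (label A)
Votes: A=1, B=4
Majority → B

B


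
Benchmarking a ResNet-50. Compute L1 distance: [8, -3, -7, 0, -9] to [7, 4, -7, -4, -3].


d = |8-7| + |-3-4| + |-7+ 7| + |0+ 4| + |-9+ 3|
  = 1 + 7 + 0 + 4 + 6
  = 18

18


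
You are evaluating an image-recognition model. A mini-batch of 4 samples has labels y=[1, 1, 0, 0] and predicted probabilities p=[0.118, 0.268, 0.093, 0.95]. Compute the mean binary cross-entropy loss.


L[0] = -ln(0.118) = 2.1371
L[1] = -ln(0.268) = 1.3168
L[2] = -ln(1-0.093) = -ln(0.907) = 0.0976
L[3] = -ln(1-0.95) = -ln(0.05) = 2.9957
mean = (2.1371 + 1.3168 + 0.0976 + 2.9957)/4 = 1.6368

1.6368


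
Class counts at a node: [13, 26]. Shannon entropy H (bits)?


Probabilities: [13/39, 26/39] ≈ [0.3333, 0.6667]
H = -((13/39)·log₂(13/39) + (26/39)·log₂(26/39))
  = 0.9183 bits

0.9183 bits


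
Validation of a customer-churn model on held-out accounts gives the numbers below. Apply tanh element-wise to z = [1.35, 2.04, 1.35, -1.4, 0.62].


tanh(1.35) = 0.8741
tanh(2.04) = 0.9667
tanh(1.35) = 0.8741
tanh(-1.4) = -0.8854
tanh(0.62) = 0.5511
result = [0.8741, 0.9667, 0.8741, -0.8854, 0.5511]

[0.8741, 0.9667, 0.8741, -0.8854, 0.5511]


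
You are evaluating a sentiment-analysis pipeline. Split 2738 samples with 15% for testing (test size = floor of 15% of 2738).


Test = ⌊2738·15/100⌋ = 410
Train = 2738 - 410 = 2328

Train: 2328, Test: 410


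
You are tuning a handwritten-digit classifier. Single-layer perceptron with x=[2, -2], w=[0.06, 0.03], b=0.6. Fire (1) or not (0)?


z = (2)·(0.06) + (-2)·(0.03) + 0.6
  = 0.66
step(z) = 1 (z≥0)

1


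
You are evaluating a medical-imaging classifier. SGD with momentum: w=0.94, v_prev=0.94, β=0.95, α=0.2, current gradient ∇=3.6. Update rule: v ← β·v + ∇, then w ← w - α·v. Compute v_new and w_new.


v_new = 0.95·0.94 + 3.6 = 0.893 + 3.6 = 4.493
w_new = 0.94 - 0.2·4.493 = 0.94 - 0.8986 = 0.0414

v_new=4.493, w_new=0.0414


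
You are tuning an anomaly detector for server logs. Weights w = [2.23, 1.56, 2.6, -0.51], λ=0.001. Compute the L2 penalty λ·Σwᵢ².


‖w‖₂² = (2.23)² + (1.56)² + (2.6)² + (-0.51)²
     = 4.9729 + 2.4336 + 6.76 + 0.2601
     = 14.4266
λ·‖w‖₂² = 0.001·14.4266 = 0.014427

0.014427


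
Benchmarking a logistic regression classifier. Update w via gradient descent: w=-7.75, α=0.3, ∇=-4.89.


w_new = w - α·∇
= -7.75 - 0.3·-4.89
= -7.75 + 1.467
= -6.283

-6.283


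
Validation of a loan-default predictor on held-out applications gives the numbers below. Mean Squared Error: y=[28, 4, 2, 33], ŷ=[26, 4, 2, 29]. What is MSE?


Squared errors: (28-26)²=4, (4-4)²=0, (2-2)²=0, (33-29)²=16
Sum = 20
MSE = 20/4 = 5

5


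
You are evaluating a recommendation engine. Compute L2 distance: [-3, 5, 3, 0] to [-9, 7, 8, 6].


d = √((-3+ 9)² + (5-7)² + (3-8)² + (0-6)²)
  = √(36 + 4 + 25 + 36)
  = √101 = 10.0499

10.0499


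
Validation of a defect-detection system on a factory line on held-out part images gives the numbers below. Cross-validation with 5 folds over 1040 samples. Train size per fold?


Fold size = 1040/5 = 208
Training per fold = 1040 - 208 = 832

832


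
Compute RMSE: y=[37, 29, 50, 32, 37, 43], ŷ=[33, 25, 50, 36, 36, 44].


MSE = 50/6 = 8.3333
RMSE = √(50/6) = 2.8868

2.8868


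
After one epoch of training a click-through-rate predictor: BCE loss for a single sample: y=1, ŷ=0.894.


BCE = -[y·ln(p) + (1-y)·ln(1-p)]
= -1·ln(0.894) - 0
= -ln(0.894) = 0.112

0.112


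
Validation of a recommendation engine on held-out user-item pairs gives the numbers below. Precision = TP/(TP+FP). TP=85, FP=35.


Precision = TP/(TP+FP)
= 85/(85+35)
= 85/120 = 70.83%

70.83%


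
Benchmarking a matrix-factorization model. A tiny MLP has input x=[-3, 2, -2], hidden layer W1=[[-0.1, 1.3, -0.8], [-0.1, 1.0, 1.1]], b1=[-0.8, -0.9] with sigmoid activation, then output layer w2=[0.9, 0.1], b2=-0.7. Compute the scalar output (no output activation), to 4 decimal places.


z1[0] = (-0.1)·(-3) + (1.3)·(2) + (-0.8)·(-2) - 0.8 = 3.7
z1[1] = (-0.1)·(-3) + (1.0)·(2) + (1.1)·(-2) - 0.9 = -0.8
h = sigmoid(z1) = [0.9759, 0.31]
output = (0.9)·(0.9759) + (0.1)·(0.31) - 0.7 = 0.2093

0.2093


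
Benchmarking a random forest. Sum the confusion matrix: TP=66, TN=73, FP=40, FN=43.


Total = TP + TN + FP + FN
= 66 + 73 + 40 + 43
= 222
(Predicted positive: 106, predicted negative: 116)

222


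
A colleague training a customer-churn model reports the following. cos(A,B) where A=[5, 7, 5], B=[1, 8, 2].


A·B = 5·1 + 7·8 + 5·2 = 71
‖A‖ = √99 = 9.9499, ‖B‖ = √69 = 8.3066
cos = 71/(√99·√69) = 71/√6831 = 0.859

0.859


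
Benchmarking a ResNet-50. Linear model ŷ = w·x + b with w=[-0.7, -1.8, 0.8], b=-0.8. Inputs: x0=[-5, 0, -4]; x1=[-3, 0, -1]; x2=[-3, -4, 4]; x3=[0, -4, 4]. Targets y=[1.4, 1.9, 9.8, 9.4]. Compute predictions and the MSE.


ŷ0 = (-0.7)·(-5) + (-1.8)·(0) + (0.8)·(-4) - 0.8 = -0.5
ŷ1 = (-0.7)·(-3) + (-1.8)·(0) + (0.8)·(-1) - 0.8 = 0.5
ŷ2 = (-0.7)·(-3) + (-1.8)·(-4) + (0.8)·(4) - 0.8 = 11.7
ŷ3 = (-0.7)·(0) + (-1.8)·(-4) + (0.8)·(4) - 0.8 = 9.6
errors² = [3.61, 1.96, 3.61, 0.04]
MSE = 9.2200/4 = 2.305

2.305


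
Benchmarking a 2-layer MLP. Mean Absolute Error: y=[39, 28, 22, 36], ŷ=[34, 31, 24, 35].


Absolute errors: |39-34|=5, |28-31|=3, |22-24|=2, |36-35|=1
Sum = 11
MAE = 11/4 = 11/4

11/4


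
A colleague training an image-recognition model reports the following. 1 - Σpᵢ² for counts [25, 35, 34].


Probabilities: [25/94, 35/94, 34/94] ≈ [0.266, 0.3723, 0.3617]
Σpᵢ² = (625 + 1225 + 1156)/94² = 3006/8836
Gini = 1 - Σpᵢ² = 1 - 3006/8836 = 0.6598

0.6598


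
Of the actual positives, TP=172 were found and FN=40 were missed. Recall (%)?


Recall = TP/(TP+FN)
= 172/(172+40)
= 172/212 = 81.13%

81.13%


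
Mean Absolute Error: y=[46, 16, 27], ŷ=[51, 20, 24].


Absolute errors: |46-51|=5, |16-20|=4, |27-24|=3
Sum = 12
MAE = 12/3 = 4

4


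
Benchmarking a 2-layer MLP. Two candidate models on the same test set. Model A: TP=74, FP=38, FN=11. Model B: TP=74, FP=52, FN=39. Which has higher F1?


Model A: P=74/112=0.6607, R=74/85=0.8706, F1=2PR/(P+R)=2TP/(2TP+FP+FN)=148/197=0.7513
Model B: P=74/126=0.5873, R=74/113=0.6549, F1=2PR/(P+R)=2TP/(2TP+FP+FN)=148/239=0.6192
0.7513 > 0.6192 → Model A

Model A


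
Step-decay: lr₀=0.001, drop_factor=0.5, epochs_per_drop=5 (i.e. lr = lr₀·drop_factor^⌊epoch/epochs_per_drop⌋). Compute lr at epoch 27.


n_drops = ⌊27/5⌋ = 5
lr = 0.001·0.5^5 = 0.001·0.03125 = 0.00003125

0.00003125


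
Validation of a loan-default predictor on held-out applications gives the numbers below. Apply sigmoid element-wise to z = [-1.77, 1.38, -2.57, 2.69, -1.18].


σ(-1.77) = 1/(1+e^1.77) = 0.1455
σ(1.38) = 1/(1+e^-1.38) = 0.799
σ(-2.57) = 1/(1+e^2.57) = 0.0711
σ(2.69) = 1/(1+e^-2.69) = 0.9364
σ(-1.18) = 1/(1+e^1.18) = 0.2351
result = [0.1455, 0.799, 0.0711, 0.9364, 0.2351]

[0.1455, 0.799, 0.0711, 0.9364, 0.2351]


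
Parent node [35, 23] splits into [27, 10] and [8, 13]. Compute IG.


Parent = [35, 23], H_parent = 0.9689
H_left = 0.8419 (n=37), H_right = 0.9587 (n=21)
H_children = (37/58)·0.8419 + (21/58)·0.9587 = 0.8842
IG = 0.9689 - 0.8842 = 0.0847

0.0847


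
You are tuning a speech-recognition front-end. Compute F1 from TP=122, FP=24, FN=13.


Precision = 122/146 = 0.8356
Recall = 122/135 = 0.9037
F1 = 2·P·R/(P+R) = 2·TP/(2·TP+FP+FN) = 244/(244+24+13) = 244/281 = 0.8683

0.8683


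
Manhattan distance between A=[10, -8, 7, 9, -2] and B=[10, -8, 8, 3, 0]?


d = |10-10| + |-8+ 8| + |7-8| + |9-3| + |-2-0|
  = 0 + 0 + 1 + 6 + 2
  = 9

9


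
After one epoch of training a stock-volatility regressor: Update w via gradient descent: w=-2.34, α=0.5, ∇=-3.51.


w_new = w - α·∇
= -2.34 - 0.5·-3.51
= -2.34 + 1.755
= -0.585

-0.585


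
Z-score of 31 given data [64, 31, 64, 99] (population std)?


μ = 64.5, σ = 24.0468
z = (31 - 64.5)/24.0468 = -1.3931

-1.3931


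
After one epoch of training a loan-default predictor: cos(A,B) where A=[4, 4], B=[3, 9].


A·B = 4·3 + 4·9 = 48
‖A‖ = √32 = 5.6569, ‖B‖ = √90 = 9.4868
cos = 48/(√32·√90) = 48/√2880 = 0.8944

0.8944


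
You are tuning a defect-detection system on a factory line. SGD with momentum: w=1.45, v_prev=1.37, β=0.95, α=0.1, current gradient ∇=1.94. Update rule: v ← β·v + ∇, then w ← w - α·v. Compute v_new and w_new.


v_new = 0.95·1.37 + 1.94 = 1.3015 + 1.94 = 3.2415
w_new = 1.45 - 0.1·3.2415 = 1.45 - 0.32415 = 1.12585

v_new=3.2415, w_new=1.12585
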